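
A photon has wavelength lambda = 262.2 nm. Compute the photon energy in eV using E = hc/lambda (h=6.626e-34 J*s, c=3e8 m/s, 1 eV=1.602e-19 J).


E = hc / lambda
= (6.626e-34)(3e8) / (262.2e-9)
= 1.9878e-25 / 2.6220e-07
= 7.5812e-19 J
Converting to eV: 7.5812e-19 / 1.602e-19
= 4.7324 eV

4.7324


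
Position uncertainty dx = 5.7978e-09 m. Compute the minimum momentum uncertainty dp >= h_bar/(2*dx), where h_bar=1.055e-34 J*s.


dp = h_bar / (2 * dx)
= 1.055e-34 / (2 * 5.7978e-09)
= 1.055e-34 / 1.1596e-08
= 9.0983e-27 kg*m/s

9.0983e-27


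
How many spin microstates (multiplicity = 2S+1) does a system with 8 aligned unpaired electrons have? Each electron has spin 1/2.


Total spin S = N * (1/2) = 8 * 0.5 = 4.0
Spin multiplicity = 2S + 1
= 2 * 4.0 + 1
= 9

9


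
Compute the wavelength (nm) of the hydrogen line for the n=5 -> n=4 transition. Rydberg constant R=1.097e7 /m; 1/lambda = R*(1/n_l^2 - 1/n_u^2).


1/lambda = R * (1/n_l^2 - 1/n_u^2)
= 1.097e7 * (1/4^2 - 1/5^2)
= 1.097e7 * (0.0625 - 0.04)
= 1.097e7 * 0.0225
= 2.4682e+05 /m
lambda = 1 / 2.4682e+05 = 4051.4535 nm

4051.4535


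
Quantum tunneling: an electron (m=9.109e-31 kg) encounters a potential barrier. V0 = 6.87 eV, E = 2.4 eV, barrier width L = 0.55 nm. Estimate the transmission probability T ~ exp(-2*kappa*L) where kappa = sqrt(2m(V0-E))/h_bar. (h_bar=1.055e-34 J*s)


V0 - E = 4.47 eV = 7.1609e-19 J
kappa = sqrt(2 * m * (V0-E)) / h_bar
= sqrt(2 * 9.109e-31 * 7.1609e-19) / 1.055e-34
= 1.0826e+10 /m
2*kappa*L = 2 * 1.0826e+10 * 0.55e-9
= 11.909
T = exp(-11.909) = 6.729511e-06

6.729511e-06


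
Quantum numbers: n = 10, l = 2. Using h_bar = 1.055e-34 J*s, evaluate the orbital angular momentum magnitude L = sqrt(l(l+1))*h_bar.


L = sqrt(l*(l+1)) * h_bar
= sqrt(2 * 3) * 1.055e-34
= sqrt(6) * 1.055e-34
= 2.4495 * 1.055e-34
= 2.5842e-34 J*s

2.5842e-34


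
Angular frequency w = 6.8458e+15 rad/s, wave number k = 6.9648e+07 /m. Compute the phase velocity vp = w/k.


vp = w / k
= 6.8458e+15 / 6.9648e+07
= 9.8291e+07 m/s

9.8291e+07


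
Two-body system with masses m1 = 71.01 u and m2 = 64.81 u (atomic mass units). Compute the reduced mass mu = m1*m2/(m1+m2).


mu = m1 * m2 / (m1 + m2)
= 71.01 * 64.81 / (71.01 + 64.81)
= 4602.1581 / 135.82
= 33.8842 u

33.8842


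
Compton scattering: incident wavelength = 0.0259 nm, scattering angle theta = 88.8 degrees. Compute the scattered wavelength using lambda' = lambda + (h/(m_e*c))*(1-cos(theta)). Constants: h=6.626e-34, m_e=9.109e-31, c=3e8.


Compton wavelength: h/(m_e*c) = 2.4247e-12 m
d_lambda = 2.4247e-12 * (1 - cos(88.8 deg))
= 2.4247e-12 * 0.979058
= 2.3739e-12 m = 0.002374 nm
lambda' = 0.0259 + 0.002374
= 0.028274 nm

0.028274


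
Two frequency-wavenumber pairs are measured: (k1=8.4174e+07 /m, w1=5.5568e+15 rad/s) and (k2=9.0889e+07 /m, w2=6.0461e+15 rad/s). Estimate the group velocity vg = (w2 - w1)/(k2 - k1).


vg = (w2 - w1) / (k2 - k1)
= (6.0461e+15 - 5.5568e+15) / (9.0889e+07 - 8.4174e+07)
= 4.8930e+14 / 6.7150e+06
= 7.2867e+07 m/s

7.2867e+07


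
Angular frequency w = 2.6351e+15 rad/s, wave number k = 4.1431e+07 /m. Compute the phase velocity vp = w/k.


vp = w / k
= 2.6351e+15 / 4.1431e+07
= 6.3602e+07 m/s

6.3602e+07


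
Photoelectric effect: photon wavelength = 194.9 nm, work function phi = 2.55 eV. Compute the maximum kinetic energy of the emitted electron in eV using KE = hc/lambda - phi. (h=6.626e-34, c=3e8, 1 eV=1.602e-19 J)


E_photon = hc / lambda
= (6.626e-34)(3e8) / (194.9e-9)
= 1.0199e-18 J
= 6.3665 eV
KE = E_photon - phi
= 6.3665 - 2.55
= 3.8165 eV

3.8165


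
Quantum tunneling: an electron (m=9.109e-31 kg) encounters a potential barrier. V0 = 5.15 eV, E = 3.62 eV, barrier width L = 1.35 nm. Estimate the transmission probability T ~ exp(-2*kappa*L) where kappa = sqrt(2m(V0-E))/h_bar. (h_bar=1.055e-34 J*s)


V0 - E = 1.53 eV = 2.4511e-19 J
kappa = sqrt(2 * m * (V0-E)) / h_bar
= sqrt(2 * 9.109e-31 * 2.4511e-19) / 1.055e-34
= 6.3340e+09 /m
2*kappa*L = 2 * 6.3340e+09 * 1.35e-9
= 17.1017
T = exp(-17.1017) = 3.739705e-08

3.739705e-08


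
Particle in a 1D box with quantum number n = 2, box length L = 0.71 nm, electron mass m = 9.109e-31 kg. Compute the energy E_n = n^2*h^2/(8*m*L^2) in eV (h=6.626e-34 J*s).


E = n^2 * h^2 / (8 * m * L^2)
= 2^2 * (6.626e-34)^2 / (8 * 9.109e-31 * (0.71e-9)^2)
= 4 * 4.3904e-67 / (8 * 9.109e-31 * 5.0410e-19)
= 4.7806e-19 J
= 2.9842 eV

2.9842


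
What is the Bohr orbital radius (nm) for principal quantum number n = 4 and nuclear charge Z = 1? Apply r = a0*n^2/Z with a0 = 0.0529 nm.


r = a0 * n^2 / Z
= 0.0529 * 4^2 / 1
= 0.0529 * 16 / 1
= 0.8464 nm

0.8464


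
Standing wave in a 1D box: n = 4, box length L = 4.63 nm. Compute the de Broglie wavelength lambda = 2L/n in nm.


lambda = 2L / n
= 2 * 4.63 / 4
= 9.26 / 4
= 2.315 nm

2.315


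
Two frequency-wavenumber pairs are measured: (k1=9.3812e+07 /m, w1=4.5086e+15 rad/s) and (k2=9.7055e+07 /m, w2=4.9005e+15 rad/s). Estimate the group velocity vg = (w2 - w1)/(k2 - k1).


vg = (w2 - w1) / (k2 - k1)
= (4.9005e+15 - 4.5086e+15) / (9.7055e+07 - 9.3812e+07)
= 3.9190e+14 / 3.2430e+06
= 1.2084e+08 m/s

1.2084e+08


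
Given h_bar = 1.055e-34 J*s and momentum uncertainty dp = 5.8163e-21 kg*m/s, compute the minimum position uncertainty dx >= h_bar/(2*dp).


dx = h_bar / (2 * dp)
= 1.055e-34 / (2 * 5.8163e-21)
= 1.055e-34 / 1.1633e-20
= 9.0693e-15 m

9.0693e-15


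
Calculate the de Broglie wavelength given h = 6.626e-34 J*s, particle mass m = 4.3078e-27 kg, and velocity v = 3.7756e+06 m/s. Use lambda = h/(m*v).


lambda = h / (m * v)
= 6.626e-34 / (4.3078e-27 * 3.7756e+06)
= 6.626e-34 / 1.6265e-20
= 4.0739e-14 m

4.0739e-14


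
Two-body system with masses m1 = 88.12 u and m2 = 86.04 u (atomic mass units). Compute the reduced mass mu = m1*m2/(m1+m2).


mu = m1 * m2 / (m1 + m2)
= 88.12 * 86.04 / (88.12 + 86.04)
= 7581.8448 / 174.16
= 43.5338 u

43.5338


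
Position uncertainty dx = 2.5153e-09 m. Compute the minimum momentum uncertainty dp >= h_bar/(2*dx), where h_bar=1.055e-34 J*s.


dp = h_bar / (2 * dx)
= 1.055e-34 / (2 * 2.5153e-09)
= 1.055e-34 / 5.0306e-09
= 2.0972e-26 kg*m/s

2.0972e-26


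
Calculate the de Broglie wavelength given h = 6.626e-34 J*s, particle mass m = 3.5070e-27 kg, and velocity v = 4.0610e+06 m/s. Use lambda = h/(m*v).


lambda = h / (m * v)
= 6.626e-34 / (3.5070e-27 * 4.0610e+06)
= 6.626e-34 / 1.4242e-20
= 4.6525e-14 m

4.6525e-14


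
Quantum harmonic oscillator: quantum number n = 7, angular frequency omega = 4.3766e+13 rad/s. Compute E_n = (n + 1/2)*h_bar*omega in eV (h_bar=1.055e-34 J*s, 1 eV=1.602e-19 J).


E = (n + 1/2) * h_bar * omega
= (7 + 0.5) * 1.055e-34 * 4.3766e+13
= 7.5 * 4.6173e-21
= 3.4630e-20 J
= 0.2162 eV

0.2162


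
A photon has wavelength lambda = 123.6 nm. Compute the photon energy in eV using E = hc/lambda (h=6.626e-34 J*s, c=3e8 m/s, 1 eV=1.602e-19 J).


E = hc / lambda
= (6.626e-34)(3e8) / (123.6e-9)
= 1.9878e-25 / 1.2360e-07
= 1.6083e-18 J
Converting to eV: 1.6083e-18 / 1.602e-19
= 10.039 eV

10.039


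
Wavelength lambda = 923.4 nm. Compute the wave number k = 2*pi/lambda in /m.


k = 2 * pi / lambda
= 6.2832 / (923.4e-9)
= 6.2832 / 9.2340e-07
= 6.8044e+06 /m

6.8044e+06


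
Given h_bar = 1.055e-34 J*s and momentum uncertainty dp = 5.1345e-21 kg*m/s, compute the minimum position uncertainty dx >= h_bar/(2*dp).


dx = h_bar / (2 * dp)
= 1.055e-34 / (2 * 5.1345e-21)
= 1.055e-34 / 1.0269e-20
= 1.0274e-14 m

1.0274e-14


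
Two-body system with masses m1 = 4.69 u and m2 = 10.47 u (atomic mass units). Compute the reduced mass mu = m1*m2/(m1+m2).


mu = m1 * m2 / (m1 + m2)
= 4.69 * 10.47 / (4.69 + 10.47)
= 49.1043 / 15.16
= 3.2391 u

3.2391


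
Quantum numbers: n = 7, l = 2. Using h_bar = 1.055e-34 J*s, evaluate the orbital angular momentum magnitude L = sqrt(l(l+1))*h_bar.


L = sqrt(l*(l+1)) * h_bar
= sqrt(2 * 3) * 1.055e-34
= sqrt(6) * 1.055e-34
= 2.4495 * 1.055e-34
= 2.5842e-34 J*s

2.5842e-34


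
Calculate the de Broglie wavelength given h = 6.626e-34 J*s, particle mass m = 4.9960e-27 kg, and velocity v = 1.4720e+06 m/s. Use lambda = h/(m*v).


lambda = h / (m * v)
= 6.626e-34 / (4.9960e-27 * 1.4720e+06)
= 6.626e-34 / 7.3541e-21
= 9.0099e-14 m

9.0099e-14


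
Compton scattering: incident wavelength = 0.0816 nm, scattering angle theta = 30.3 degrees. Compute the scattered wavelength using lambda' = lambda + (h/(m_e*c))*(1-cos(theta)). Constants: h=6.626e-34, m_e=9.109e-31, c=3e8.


Compton wavelength: h/(m_e*c) = 2.4247e-12 m
d_lambda = 2.4247e-12 * (1 - cos(30.3 deg))
= 2.4247e-12 * 0.136604
= 3.3123e-13 m = 0.000331 nm
lambda' = 0.0816 + 0.000331
= 0.081931 nm

0.081931


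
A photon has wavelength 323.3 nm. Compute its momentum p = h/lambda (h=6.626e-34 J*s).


p = h / lambda
= 6.626e-34 / (323.3e-9)
= 6.626e-34 / 3.2330e-07
= 2.0495e-27 kg*m/s

2.0495e-27


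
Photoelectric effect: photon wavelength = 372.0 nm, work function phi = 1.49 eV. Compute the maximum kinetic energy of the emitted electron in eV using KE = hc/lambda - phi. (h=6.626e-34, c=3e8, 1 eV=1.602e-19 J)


E_photon = hc / lambda
= (6.626e-34)(3e8) / (372.0e-9)
= 5.3435e-19 J
= 3.3355 eV
KE = E_photon - phi
= 3.3355 - 1.49
= 1.8455 eV

1.8455


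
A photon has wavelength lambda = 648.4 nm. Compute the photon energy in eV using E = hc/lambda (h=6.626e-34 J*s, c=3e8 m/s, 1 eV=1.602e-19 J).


E = hc / lambda
= (6.626e-34)(3e8) / (648.4e-9)
= 1.9878e-25 / 6.4840e-07
= 3.0657e-19 J
Converting to eV: 3.0657e-19 / 1.602e-19
= 1.9137 eV

1.9137


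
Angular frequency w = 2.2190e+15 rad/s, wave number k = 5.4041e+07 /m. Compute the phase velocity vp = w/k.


vp = w / k
= 2.2190e+15 / 5.4041e+07
= 4.1061e+07 m/s

4.1061e+07


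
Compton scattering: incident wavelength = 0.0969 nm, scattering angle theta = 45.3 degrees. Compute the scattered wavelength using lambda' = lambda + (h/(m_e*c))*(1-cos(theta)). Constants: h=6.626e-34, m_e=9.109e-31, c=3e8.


Compton wavelength: h/(m_e*c) = 2.4247e-12 m
d_lambda = 2.4247e-12 * (1 - cos(45.3 deg))
= 2.4247e-12 * 0.296605
= 7.1918e-13 m = 0.000719 nm
lambda' = 0.0969 + 0.000719
= 0.097619 nm

0.097619


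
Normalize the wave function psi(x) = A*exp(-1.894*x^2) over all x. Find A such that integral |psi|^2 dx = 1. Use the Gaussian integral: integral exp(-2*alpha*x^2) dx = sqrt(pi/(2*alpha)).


integral |psi|^2 dx = A^2 * sqrt(pi/(2*alpha)) = 1
A^2 = sqrt(2*alpha/pi)
= sqrt(2 * 1.894 / pi)
= 1.09807
A = sqrt(1.09807)
= 1.0479

1.0479


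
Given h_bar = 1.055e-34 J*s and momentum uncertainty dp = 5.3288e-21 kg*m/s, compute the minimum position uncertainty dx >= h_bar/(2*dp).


dx = h_bar / (2 * dp)
= 1.055e-34 / (2 * 5.3288e-21)
= 1.055e-34 / 1.0658e-20
= 9.8990e-15 m

9.8990e-15


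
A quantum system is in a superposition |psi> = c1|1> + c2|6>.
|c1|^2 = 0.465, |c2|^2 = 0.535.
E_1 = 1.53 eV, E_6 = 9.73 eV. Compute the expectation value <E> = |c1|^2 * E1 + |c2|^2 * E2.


<E> = |c1|^2 * E1 + |c2|^2 * E2
= 0.465 * 1.53 + 0.535 * 9.73
= 0.7115 + 5.2056
= 5.917 eV

5.917


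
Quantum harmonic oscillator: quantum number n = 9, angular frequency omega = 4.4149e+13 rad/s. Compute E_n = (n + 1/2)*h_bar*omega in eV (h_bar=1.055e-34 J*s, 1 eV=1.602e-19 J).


E = (n + 1/2) * h_bar * omega
= (9 + 0.5) * 1.055e-34 * 4.4149e+13
= 9.5 * 4.6577e-21
= 4.4248e-20 J
= 0.2762 eV

0.2762


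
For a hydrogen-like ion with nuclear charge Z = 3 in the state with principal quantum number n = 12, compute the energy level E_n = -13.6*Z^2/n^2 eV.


E_n = -13.6 * Z^2 / n^2
= -13.6 * 3^2 / 12^2
= -13.6 * 9 / 144
= -0.85 eV

-0.85


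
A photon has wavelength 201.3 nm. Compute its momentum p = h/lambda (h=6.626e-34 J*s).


p = h / lambda
= 6.626e-34 / (201.3e-9)
= 6.626e-34 / 2.0130e-07
= 3.2916e-27 kg*m/s

3.2916e-27


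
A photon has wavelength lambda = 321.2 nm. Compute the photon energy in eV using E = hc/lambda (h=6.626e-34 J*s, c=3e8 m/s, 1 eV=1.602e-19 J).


E = hc / lambda
= (6.626e-34)(3e8) / (321.2e-9)
= 1.9878e-25 / 3.2120e-07
= 6.1887e-19 J
Converting to eV: 6.1887e-19 / 1.602e-19
= 3.8631 eV

3.8631


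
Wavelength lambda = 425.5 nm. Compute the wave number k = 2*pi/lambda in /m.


k = 2 * pi / lambda
= 6.2832 / (425.5e-9)
= 6.2832 / 4.2550e-07
= 1.4767e+07 /m

1.4767e+07


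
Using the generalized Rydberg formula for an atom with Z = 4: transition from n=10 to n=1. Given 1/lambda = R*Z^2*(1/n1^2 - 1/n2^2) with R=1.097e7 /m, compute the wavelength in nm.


1/lambda = R * Z^2 * (1/n1^2 - 1/n2^2)
= 1.097e7 * 4^2 * (1/1^2 - 1/10^2)
= 1.097e7 * 16 * (1.0 - 0.01)
= 1.7376e+08 /m
lambda = 1 / 1.7376e+08
= 5.7549 nm

5.7549


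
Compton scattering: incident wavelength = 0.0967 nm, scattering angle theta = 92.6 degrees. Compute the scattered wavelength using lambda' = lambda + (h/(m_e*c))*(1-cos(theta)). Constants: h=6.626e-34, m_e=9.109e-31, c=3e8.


Compton wavelength: h/(m_e*c) = 2.4247e-12 m
d_lambda = 2.4247e-12 * (1 - cos(92.6 deg))
= 2.4247e-12 * 1.045363
= 2.5347e-12 m = 0.002535 nm
lambda' = 0.0967 + 0.002535
= 0.099235 nm

0.099235


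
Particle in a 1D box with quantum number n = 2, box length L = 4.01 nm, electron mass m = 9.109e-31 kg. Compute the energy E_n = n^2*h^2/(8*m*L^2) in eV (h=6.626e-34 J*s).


E = n^2 * h^2 / (8 * m * L^2)
= 2^2 * (6.626e-34)^2 / (8 * 9.109e-31 * (4.01e-9)^2)
= 4 * 4.3904e-67 / (8 * 9.109e-31 * 1.6080e-17)
= 1.4987e-20 J
= 0.0936 eV

0.0936


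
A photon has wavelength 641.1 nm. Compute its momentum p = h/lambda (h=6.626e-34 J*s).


p = h / lambda
= 6.626e-34 / (641.1e-9)
= 6.626e-34 / 6.4110e-07
= 1.0335e-27 kg*m/s

1.0335e-27


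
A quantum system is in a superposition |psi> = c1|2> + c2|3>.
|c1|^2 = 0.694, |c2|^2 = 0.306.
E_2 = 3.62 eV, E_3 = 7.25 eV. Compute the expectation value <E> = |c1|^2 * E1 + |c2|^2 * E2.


<E> = |c1|^2 * E1 + |c2|^2 * E2
= 0.694 * 3.62 + 0.306 * 7.25
= 2.5123 + 2.2185
= 4.7308 eV

4.7308


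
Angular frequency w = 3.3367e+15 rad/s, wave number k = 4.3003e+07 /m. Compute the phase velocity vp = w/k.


vp = w / k
= 3.3367e+15 / 4.3003e+07
= 7.7592e+07 m/s

7.7592e+07


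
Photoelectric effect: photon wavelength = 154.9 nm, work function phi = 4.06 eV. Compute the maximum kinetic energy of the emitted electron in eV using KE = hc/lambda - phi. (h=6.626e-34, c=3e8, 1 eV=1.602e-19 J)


E_photon = hc / lambda
= (6.626e-34)(3e8) / (154.9e-9)
= 1.2833e-18 J
= 8.0105 eV
KE = E_photon - phi
= 8.0105 - 4.06
= 3.9505 eV

3.9505


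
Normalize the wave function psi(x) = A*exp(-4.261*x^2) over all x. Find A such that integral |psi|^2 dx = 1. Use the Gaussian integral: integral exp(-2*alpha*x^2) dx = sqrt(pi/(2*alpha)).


integral |psi|^2 dx = A^2 * sqrt(pi/(2*alpha)) = 1
A^2 = sqrt(2*alpha/pi)
= sqrt(2 * 4.261 / pi)
= 1.647008
A = sqrt(1.647008)
= 1.2834

1.2834


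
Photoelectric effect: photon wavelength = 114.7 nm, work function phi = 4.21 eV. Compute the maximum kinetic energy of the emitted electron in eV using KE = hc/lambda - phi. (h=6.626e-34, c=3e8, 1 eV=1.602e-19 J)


E_photon = hc / lambda
= (6.626e-34)(3e8) / (114.7e-9)
= 1.7330e-18 J
= 10.818 eV
KE = E_photon - phi
= 10.818 - 4.21
= 6.608 eV

6.608


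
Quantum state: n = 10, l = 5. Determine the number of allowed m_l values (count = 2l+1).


m_l ranges from -l to +l in integer steps
So m_l goes from -5 to +5
Count = 2l + 1 = 2*5 + 1
= 11

11


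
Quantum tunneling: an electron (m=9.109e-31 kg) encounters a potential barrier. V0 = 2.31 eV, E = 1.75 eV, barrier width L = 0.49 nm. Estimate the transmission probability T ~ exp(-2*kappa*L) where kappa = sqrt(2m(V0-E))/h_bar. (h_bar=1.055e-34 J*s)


V0 - E = 0.56 eV = 8.9712e-20 J
kappa = sqrt(2 * m * (V0-E)) / h_bar
= sqrt(2 * 9.109e-31 * 8.9712e-20) / 1.055e-34
= 3.8320e+09 /m
2*kappa*L = 2 * 3.8320e+09 * 0.49e-9
= 3.7553
T = exp(-3.7553) = 2.339250e-02

2.339250e-02


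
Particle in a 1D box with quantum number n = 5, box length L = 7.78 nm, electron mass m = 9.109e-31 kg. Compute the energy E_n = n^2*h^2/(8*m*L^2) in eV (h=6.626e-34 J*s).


E = n^2 * h^2 / (8 * m * L^2)
= 5^2 * (6.626e-34)^2 / (8 * 9.109e-31 * (7.78e-9)^2)
= 25 * 4.3904e-67 / (8 * 9.109e-31 * 6.0528e-17)
= 2.4884e-20 J
= 0.1553 eV

0.1553


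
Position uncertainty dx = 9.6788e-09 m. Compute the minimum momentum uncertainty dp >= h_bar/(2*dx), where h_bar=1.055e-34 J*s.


dp = h_bar / (2 * dx)
= 1.055e-34 / (2 * 9.6788e-09)
= 1.055e-34 / 1.9358e-08
= 5.4501e-27 kg*m/s

5.4501e-27


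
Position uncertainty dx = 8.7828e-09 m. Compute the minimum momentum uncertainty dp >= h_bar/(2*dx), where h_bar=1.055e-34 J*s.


dp = h_bar / (2 * dx)
= 1.055e-34 / (2 * 8.7828e-09)
= 1.055e-34 / 1.7566e-08
= 6.0061e-27 kg*m/s

6.0061e-27


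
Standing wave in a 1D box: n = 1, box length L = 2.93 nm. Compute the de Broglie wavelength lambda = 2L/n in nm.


lambda = 2L / n
= 2 * 2.93 / 1
= 5.86 / 1
= 5.86 nm

5.86


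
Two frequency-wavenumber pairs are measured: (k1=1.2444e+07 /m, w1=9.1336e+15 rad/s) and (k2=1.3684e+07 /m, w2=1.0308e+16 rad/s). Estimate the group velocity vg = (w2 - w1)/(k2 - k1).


vg = (w2 - w1) / (k2 - k1)
= (1.0308e+16 - 9.1336e+15) / (1.3684e+07 - 1.2444e+07)
= 1.1744e+15 / 1.2400e+06
= 9.4710e+08 m/s

9.4710e+08


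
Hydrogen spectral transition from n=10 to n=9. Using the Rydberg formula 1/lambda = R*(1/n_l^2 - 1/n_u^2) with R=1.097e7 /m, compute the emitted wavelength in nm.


1/lambda = R * (1/n_l^2 - 1/n_u^2)
= 1.097e7 * (1/9^2 - 1/10^2)
= 1.097e7 * (0.012346 - 0.01)
= 1.097e7 * 0.002346
= 2.5732e+04 /m
lambda = 1 / 2.5732e+04 = 38861.968 nm

38861.968


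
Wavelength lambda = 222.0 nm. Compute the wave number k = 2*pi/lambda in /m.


k = 2 * pi / lambda
= 6.2832 / (222.0e-9)
= 6.2832 / 2.2200e-07
= 2.8303e+07 /m

2.8303e+07


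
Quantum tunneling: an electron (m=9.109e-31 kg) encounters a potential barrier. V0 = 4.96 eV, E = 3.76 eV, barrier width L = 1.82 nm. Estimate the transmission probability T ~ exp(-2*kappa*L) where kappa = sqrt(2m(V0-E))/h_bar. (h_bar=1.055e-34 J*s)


V0 - E = 1.2 eV = 1.9224e-19 J
kappa = sqrt(2 * m * (V0-E)) / h_bar
= sqrt(2 * 9.109e-31 * 1.9224e-19) / 1.055e-34
= 5.6094e+09 /m
2*kappa*L = 2 * 5.6094e+09 * 1.82e-9
= 20.4184
T = exp(-20.4184) = 1.356478e-09

1.356478e-09


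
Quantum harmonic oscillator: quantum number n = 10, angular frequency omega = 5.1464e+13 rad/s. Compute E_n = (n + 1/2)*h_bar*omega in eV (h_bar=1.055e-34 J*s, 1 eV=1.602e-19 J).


E = (n + 1/2) * h_bar * omega
= (10 + 0.5) * 1.055e-34 * 5.1464e+13
= 10.5 * 5.4295e-21
= 5.7009e-20 J
= 0.3559 eV

0.3559


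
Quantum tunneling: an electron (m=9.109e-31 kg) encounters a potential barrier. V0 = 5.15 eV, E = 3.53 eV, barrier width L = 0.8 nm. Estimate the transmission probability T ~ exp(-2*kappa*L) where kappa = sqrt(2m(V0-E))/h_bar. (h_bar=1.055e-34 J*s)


V0 - E = 1.62 eV = 2.5952e-19 J
kappa = sqrt(2 * m * (V0-E)) / h_bar
= sqrt(2 * 9.109e-31 * 2.5952e-19) / 1.055e-34
= 6.5176e+09 /m
2*kappa*L = 2 * 6.5176e+09 * 0.8e-9
= 10.4281
T = exp(-10.4281) = 2.958820e-05

2.958820e-05


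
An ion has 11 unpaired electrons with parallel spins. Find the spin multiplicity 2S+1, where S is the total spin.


Total spin S = N * (1/2) = 11 * 0.5 = 5.5
Spin multiplicity = 2S + 1
= 2 * 5.5 + 1
= 12

12


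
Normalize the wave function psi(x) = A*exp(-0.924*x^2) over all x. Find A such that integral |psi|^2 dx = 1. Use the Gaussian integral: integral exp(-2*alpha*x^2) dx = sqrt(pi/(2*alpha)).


integral |psi|^2 dx = A^2 * sqrt(pi/(2*alpha)) = 1
A^2 = sqrt(2*alpha/pi)
= sqrt(2 * 0.924 / pi)
= 0.766966
A = sqrt(0.766966)
= 0.8758

0.8758


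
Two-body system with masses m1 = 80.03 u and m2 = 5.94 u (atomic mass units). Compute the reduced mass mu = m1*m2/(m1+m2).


mu = m1 * m2 / (m1 + m2)
= 80.03 * 5.94 / (80.03 + 5.94)
= 475.3782 / 85.97
= 5.5296 u

5.5296


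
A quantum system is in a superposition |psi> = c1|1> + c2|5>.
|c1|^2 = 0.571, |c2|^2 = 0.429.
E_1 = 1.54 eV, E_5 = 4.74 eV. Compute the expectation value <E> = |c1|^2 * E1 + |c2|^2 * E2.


<E> = |c1|^2 * E1 + |c2|^2 * E2
= 0.571 * 1.54 + 0.429 * 4.74
= 0.8793 + 2.0335
= 2.9128 eV

2.9128


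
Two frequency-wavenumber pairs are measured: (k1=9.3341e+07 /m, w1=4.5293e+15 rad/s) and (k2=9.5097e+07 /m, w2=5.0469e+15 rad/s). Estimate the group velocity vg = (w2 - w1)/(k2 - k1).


vg = (w2 - w1) / (k2 - k1)
= (5.0469e+15 - 4.5293e+15) / (9.5097e+07 - 9.3341e+07)
= 5.1760e+14 / 1.7560e+06
= 2.9476e+08 m/s

2.9476e+08


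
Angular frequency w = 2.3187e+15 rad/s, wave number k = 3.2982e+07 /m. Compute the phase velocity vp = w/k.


vp = w / k
= 2.3187e+15 / 3.2982e+07
= 7.0302e+07 m/s

7.0302e+07


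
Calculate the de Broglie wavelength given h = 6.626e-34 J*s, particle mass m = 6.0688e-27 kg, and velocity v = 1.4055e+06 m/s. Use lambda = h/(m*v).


lambda = h / (m * v)
= 6.626e-34 / (6.0688e-27 * 1.4055e+06)
= 6.626e-34 / 8.5297e-21
= 7.7682e-14 m

7.7682e-14


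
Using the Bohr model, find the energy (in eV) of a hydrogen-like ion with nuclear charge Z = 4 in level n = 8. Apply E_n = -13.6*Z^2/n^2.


E_n = -13.6 * Z^2 / n^2
= -13.6 * 4^2 / 8^2
= -13.6 * 16 / 64
= -3.4 eV

-3.4


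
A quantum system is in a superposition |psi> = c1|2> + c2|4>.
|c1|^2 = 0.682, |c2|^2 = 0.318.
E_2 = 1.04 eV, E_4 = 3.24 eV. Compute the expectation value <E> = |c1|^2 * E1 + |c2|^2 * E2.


<E> = |c1|^2 * E1 + |c2|^2 * E2
= 0.682 * 1.04 + 0.318 * 3.24
= 0.7093 + 1.0303
= 1.7396 eV

1.7396


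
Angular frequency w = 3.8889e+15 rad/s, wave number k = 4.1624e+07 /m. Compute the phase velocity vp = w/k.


vp = w / k
= 3.8889e+15 / 4.1624e+07
= 9.3429e+07 m/s

9.3429e+07


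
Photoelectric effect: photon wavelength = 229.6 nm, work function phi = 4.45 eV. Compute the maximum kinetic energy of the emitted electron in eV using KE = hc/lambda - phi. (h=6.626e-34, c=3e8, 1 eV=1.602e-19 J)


E_photon = hc / lambda
= (6.626e-34)(3e8) / (229.6e-9)
= 8.6577e-19 J
= 5.4043 eV
KE = E_photon - phi
= 5.4043 - 4.45
= 0.9543 eV

0.9543


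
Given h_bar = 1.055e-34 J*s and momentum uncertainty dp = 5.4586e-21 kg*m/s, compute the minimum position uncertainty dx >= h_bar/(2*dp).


dx = h_bar / (2 * dp)
= 1.055e-34 / (2 * 5.4586e-21)
= 1.055e-34 / 1.0917e-20
= 9.6637e-15 m

9.6637e-15


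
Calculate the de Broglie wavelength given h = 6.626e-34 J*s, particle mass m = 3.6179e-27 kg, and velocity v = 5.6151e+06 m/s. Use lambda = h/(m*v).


lambda = h / (m * v)
= 6.626e-34 / (3.6179e-27 * 5.6151e+06)
= 6.626e-34 / 2.0315e-20
= 3.2617e-14 m

3.2617e-14


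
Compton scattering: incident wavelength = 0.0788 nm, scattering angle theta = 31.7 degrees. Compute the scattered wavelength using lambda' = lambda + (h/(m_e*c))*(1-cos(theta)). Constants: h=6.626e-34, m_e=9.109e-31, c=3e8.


Compton wavelength: h/(m_e*c) = 2.4247e-12 m
d_lambda = 2.4247e-12 * (1 - cos(31.7 deg))
= 2.4247e-12 * 0.149189
= 3.6174e-13 m = 0.000362 nm
lambda' = 0.0788 + 0.000362
= 0.079162 nm

0.079162


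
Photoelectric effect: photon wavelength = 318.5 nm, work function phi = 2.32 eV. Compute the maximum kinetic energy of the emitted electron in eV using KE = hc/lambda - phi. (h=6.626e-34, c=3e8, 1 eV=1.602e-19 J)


E_photon = hc / lambda
= (6.626e-34)(3e8) / (318.5e-9)
= 6.2411e-19 J
= 3.8958 eV
KE = E_photon - phi
= 3.8958 - 2.32
= 1.5758 eV

1.5758


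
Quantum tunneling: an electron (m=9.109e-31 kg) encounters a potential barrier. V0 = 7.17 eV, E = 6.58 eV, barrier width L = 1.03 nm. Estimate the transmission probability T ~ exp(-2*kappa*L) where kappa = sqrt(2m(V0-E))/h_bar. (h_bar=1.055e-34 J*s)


V0 - E = 0.59 eV = 9.4518e-20 J
kappa = sqrt(2 * m * (V0-E)) / h_bar
= sqrt(2 * 9.109e-31 * 9.4518e-20) / 1.055e-34
= 3.9333e+09 /m
2*kappa*L = 2 * 3.9333e+09 * 1.03e-9
= 8.1026
T = exp(-8.1026) = 3.027624e-04

3.027624e-04


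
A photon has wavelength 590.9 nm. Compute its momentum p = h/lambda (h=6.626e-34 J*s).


p = h / lambda
= 6.626e-34 / (590.9e-9)
= 6.626e-34 / 5.9090e-07
= 1.1213e-27 kg*m/s

1.1213e-27


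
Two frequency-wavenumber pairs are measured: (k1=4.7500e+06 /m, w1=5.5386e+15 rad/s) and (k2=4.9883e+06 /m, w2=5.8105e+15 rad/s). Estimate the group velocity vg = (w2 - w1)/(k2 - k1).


vg = (w2 - w1) / (k2 - k1)
= (5.8105e+15 - 5.5386e+15) / (4.9883e+06 - 4.7500e+06)
= 2.7190e+14 / 2.3830e+05
= 1.1410e+09 m/s

1.1410e+09


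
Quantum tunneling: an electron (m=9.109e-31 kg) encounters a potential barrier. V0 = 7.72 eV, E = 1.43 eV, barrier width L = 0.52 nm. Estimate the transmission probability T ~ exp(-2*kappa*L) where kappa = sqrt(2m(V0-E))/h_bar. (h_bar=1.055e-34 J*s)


V0 - E = 6.29 eV = 1.0077e-18 J
kappa = sqrt(2 * m * (V0-E)) / h_bar
= sqrt(2 * 9.109e-31 * 1.0077e-18) / 1.055e-34
= 1.2843e+10 /m
2*kappa*L = 2 * 1.2843e+10 * 0.52e-9
= 13.3564
T = exp(-13.3564) = 1.582744e-06

1.582744e-06


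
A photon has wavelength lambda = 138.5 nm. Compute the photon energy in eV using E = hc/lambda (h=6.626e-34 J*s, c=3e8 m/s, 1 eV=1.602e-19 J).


E = hc / lambda
= (6.626e-34)(3e8) / (138.5e-9)
= 1.9878e-25 / 1.3850e-07
= 1.4352e-18 J
Converting to eV: 1.4352e-18 / 1.602e-19
= 8.959 eV

8.959


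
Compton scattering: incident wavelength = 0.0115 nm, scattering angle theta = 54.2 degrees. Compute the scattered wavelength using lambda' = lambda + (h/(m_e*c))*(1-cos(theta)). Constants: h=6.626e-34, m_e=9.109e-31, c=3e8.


Compton wavelength: h/(m_e*c) = 2.4247e-12 m
d_lambda = 2.4247e-12 * (1 - cos(54.2 deg))
= 2.4247e-12 * 0.415042
= 1.0064e-12 m = 0.001006 nm
lambda' = 0.0115 + 0.001006
= 0.012506 nm

0.012506


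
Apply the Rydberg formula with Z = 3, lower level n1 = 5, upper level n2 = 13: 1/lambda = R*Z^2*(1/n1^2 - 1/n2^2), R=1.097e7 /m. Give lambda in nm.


1/lambda = R * Z^2 * (1/n1^2 - 1/n2^2)
= 1.097e7 * 3^2 * (1/5^2 - 1/13^2)
= 1.097e7 * 9 * (0.04 - 0.005917)
= 3.3650e+06 /m
lambda = 1 / 3.3650e+06
= 297.1769 nm

297.1769


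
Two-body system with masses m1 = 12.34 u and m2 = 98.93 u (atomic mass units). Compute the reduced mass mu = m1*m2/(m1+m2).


mu = m1 * m2 / (m1 + m2)
= 12.34 * 98.93 / (12.34 + 98.93)
= 1220.7962 / 111.27
= 10.9715 u

10.9715


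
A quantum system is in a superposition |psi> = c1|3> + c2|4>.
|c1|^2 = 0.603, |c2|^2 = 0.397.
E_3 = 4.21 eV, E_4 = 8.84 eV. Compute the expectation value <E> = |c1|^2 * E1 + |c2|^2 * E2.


<E> = |c1|^2 * E1 + |c2|^2 * E2
= 0.603 * 4.21 + 0.397 * 8.84
= 2.5386 + 3.5095
= 6.0481 eV

6.0481


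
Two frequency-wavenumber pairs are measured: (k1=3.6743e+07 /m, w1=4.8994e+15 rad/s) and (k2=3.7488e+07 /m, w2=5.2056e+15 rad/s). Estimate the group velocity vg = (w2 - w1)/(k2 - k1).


vg = (w2 - w1) / (k2 - k1)
= (5.2056e+15 - 4.8994e+15) / (3.7488e+07 - 3.6743e+07)
= 3.0620e+14 / 7.4500e+05
= 4.1101e+08 m/s

4.1101e+08


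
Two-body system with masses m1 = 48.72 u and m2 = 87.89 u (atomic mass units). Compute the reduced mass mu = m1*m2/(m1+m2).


mu = m1 * m2 / (m1 + m2)
= 48.72 * 87.89 / (48.72 + 87.89)
= 4282.0008 / 136.61
= 31.3447 u

31.3447


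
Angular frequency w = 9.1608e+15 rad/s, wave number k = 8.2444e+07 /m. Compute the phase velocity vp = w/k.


vp = w / k
= 9.1608e+15 / 8.2444e+07
= 1.1112e+08 m/s

1.1112e+08


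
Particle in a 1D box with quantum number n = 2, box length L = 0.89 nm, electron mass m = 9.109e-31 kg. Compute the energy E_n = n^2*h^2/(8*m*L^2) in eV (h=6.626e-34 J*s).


E = n^2 * h^2 / (8 * m * L^2)
= 2^2 * (6.626e-34)^2 / (8 * 9.109e-31 * (0.89e-9)^2)
= 4 * 4.3904e-67 / (8 * 9.109e-31 * 7.9210e-19)
= 3.0424e-19 J
= 1.8992 eV

1.8992


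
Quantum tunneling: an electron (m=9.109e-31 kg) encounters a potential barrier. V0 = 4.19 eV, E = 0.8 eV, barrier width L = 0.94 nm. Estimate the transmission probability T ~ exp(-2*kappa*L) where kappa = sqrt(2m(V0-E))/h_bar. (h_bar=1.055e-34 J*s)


V0 - E = 3.39 eV = 5.4308e-19 J
kappa = sqrt(2 * m * (V0-E)) / h_bar
= sqrt(2 * 9.109e-31 * 5.4308e-19) / 1.055e-34
= 9.4282e+09 /m
2*kappa*L = 2 * 9.4282e+09 * 0.94e-9
= 17.725
T = exp(-17.725) = 2.005024e-08

2.005024e-08


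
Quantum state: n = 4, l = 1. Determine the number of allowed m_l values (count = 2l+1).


m_l ranges from -l to +l in integer steps
So m_l goes from -1 to +1
Count = 2l + 1 = 2*1 + 1
= 3

3


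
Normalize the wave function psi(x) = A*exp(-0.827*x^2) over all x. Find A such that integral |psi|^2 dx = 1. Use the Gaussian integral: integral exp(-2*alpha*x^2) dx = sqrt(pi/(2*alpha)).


integral |psi|^2 dx = A^2 * sqrt(pi/(2*alpha)) = 1
A^2 = sqrt(2*alpha/pi)
= sqrt(2 * 0.827 / pi)
= 0.725593
A = sqrt(0.725593)
= 0.8518

0.8518


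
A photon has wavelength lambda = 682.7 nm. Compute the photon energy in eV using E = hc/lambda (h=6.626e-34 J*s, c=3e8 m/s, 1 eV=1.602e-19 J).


E = hc / lambda
= (6.626e-34)(3e8) / (682.7e-9)
= 1.9878e-25 / 6.8270e-07
= 2.9117e-19 J
Converting to eV: 2.9117e-19 / 1.602e-19
= 1.8175 eV

1.8175


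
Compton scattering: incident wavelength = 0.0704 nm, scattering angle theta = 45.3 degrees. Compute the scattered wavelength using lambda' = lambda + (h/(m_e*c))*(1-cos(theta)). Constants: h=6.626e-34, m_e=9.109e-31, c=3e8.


Compton wavelength: h/(m_e*c) = 2.4247e-12 m
d_lambda = 2.4247e-12 * (1 - cos(45.3 deg))
= 2.4247e-12 * 0.296605
= 7.1918e-13 m = 0.000719 nm
lambda' = 0.0704 + 0.000719
= 0.071119 nm

0.071119


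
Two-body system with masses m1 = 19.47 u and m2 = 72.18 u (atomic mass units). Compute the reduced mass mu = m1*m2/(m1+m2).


mu = m1 * m2 / (m1 + m2)
= 19.47 * 72.18 / (19.47 + 72.18)
= 1405.3446 / 91.65
= 15.3338 u

15.3338


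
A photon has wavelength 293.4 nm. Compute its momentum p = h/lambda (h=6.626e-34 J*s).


p = h / lambda
= 6.626e-34 / (293.4e-9)
= 6.626e-34 / 2.9340e-07
= 2.2584e-27 kg*m/s

2.2584e-27


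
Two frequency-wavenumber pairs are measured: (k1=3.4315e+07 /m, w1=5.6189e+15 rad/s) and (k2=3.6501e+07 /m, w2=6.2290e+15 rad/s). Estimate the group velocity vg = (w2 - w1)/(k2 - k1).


vg = (w2 - w1) / (k2 - k1)
= (6.2290e+15 - 5.6189e+15) / (3.6501e+07 - 3.4315e+07)
= 6.1010e+14 / 2.1860e+06
= 2.7909e+08 m/s

2.7909e+08


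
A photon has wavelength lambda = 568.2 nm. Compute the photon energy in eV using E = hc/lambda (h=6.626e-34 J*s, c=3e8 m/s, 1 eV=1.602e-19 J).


E = hc / lambda
= (6.626e-34)(3e8) / (568.2e-9)
= 1.9878e-25 / 5.6820e-07
= 3.4984e-19 J
Converting to eV: 3.4984e-19 / 1.602e-19
= 2.1838 eV

2.1838


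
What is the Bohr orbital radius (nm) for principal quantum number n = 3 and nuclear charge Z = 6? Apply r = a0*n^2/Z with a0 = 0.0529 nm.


r = a0 * n^2 / Z
= 0.0529 * 3^2 / 6
= 0.0529 * 9 / 6
= 0.0794 nm

0.0794


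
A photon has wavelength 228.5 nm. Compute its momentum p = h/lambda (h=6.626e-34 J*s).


p = h / lambda
= 6.626e-34 / (228.5e-9)
= 6.626e-34 / 2.2850e-07
= 2.8998e-27 kg*m/s

2.8998e-27


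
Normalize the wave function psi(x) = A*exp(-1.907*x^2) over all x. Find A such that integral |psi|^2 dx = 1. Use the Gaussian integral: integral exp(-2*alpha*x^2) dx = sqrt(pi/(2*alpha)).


integral |psi|^2 dx = A^2 * sqrt(pi/(2*alpha)) = 1
A^2 = sqrt(2*alpha/pi)
= sqrt(2 * 1.907 / pi)
= 1.101832
A = sqrt(1.101832)
= 1.0497

1.0497


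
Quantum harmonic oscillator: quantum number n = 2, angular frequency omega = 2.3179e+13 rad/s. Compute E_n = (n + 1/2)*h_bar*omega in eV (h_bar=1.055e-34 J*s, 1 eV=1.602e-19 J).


E = (n + 1/2) * h_bar * omega
= (2 + 0.5) * 1.055e-34 * 2.3179e+13
= 2.5 * 2.4454e-21
= 6.1135e-21 J
= 0.0382 eV

0.0382


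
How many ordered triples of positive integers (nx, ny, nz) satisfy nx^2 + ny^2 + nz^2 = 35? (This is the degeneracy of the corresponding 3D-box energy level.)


Enumerate all (nx, ny, nz) with nx^2 + ny^2 + nz^2 = 35:
(1,3,5)
(1,5,3)
(3,1,5)
(3,5,1)
(5,1,3)
(5,3,1)
Total degeneracy = 6

6


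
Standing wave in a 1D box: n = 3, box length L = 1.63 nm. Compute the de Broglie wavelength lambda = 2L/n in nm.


lambda = 2L / n
= 2 * 1.63 / 3
= 3.26 / 3
= 1.0867 nm

1.0867


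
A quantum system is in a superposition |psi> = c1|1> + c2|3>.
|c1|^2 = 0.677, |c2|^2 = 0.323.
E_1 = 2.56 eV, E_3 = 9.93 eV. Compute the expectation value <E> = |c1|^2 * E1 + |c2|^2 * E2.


<E> = |c1|^2 * E1 + |c2|^2 * E2
= 0.677 * 2.56 + 0.323 * 9.93
= 1.7331 + 3.2074
= 4.9405 eV

4.9405


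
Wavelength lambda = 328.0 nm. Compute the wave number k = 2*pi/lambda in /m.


k = 2 * pi / lambda
= 6.2832 / (328.0e-9)
= 6.2832 / 3.2800e-07
= 1.9156e+07 /m

1.9156e+07


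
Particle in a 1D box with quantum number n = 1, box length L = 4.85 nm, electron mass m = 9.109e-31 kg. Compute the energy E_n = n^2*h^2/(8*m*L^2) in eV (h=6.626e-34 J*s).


E = n^2 * h^2 / (8 * m * L^2)
= 1^2 * (6.626e-34)^2 / (8 * 9.109e-31 * (4.85e-9)^2)
= 1 * 4.3904e-67 / (8 * 9.109e-31 * 2.3522e-17)
= 2.5613e-21 J
= 0.016 eV

0.016


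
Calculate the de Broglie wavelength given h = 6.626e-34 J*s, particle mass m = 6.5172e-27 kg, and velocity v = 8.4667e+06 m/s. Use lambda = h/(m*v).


lambda = h / (m * v)
= 6.626e-34 / (6.5172e-27 * 8.4667e+06)
= 6.626e-34 / 5.5179e-20
= 1.2008e-14 m

1.2008e-14


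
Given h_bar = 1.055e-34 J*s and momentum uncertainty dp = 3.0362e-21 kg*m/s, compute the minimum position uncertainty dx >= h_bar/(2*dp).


dx = h_bar / (2 * dp)
= 1.055e-34 / (2 * 3.0362e-21)
= 1.055e-34 / 6.0724e-21
= 1.7374e-14 m

1.7374e-14


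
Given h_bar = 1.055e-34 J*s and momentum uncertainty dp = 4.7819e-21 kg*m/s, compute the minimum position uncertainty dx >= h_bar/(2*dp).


dx = h_bar / (2 * dp)
= 1.055e-34 / (2 * 4.7819e-21)
= 1.055e-34 / 9.5638e-21
= 1.1031e-14 m

1.1031e-14


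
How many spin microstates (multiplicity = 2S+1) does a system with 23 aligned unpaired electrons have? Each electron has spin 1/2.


Total spin S = N * (1/2) = 23 * 0.5 = 11.5
Spin multiplicity = 2S + 1
= 2 * 11.5 + 1
= 24

24


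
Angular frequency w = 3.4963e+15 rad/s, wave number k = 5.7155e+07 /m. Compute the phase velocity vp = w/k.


vp = w / k
= 3.4963e+15 / 5.7155e+07
= 6.1172e+07 m/s

6.1172e+07


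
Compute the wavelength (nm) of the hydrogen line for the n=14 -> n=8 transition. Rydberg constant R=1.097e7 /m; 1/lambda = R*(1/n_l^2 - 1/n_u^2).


1/lambda = R * (1/n_l^2 - 1/n_u^2)
= 1.097e7 * (1/8^2 - 1/14^2)
= 1.097e7 * (0.015625 - 0.005102)
= 1.097e7 * 0.010523
= 1.1544e+05 /m
lambda = 1 / 1.1544e+05 = 8662.7441 nm

8662.7441


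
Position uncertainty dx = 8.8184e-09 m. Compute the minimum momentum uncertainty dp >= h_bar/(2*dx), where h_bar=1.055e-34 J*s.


dp = h_bar / (2 * dx)
= 1.055e-34 / (2 * 8.8184e-09)
= 1.055e-34 / 1.7637e-08
= 5.9818e-27 kg*m/s

5.9818e-27


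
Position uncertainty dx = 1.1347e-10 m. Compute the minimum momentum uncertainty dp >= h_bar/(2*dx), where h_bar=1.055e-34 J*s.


dp = h_bar / (2 * dx)
= 1.055e-34 / (2 * 1.1347e-10)
= 1.055e-34 / 2.2694e-10
= 4.6488e-25 kg*m/s

4.6488e-25


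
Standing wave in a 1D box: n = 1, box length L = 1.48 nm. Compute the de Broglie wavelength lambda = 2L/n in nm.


lambda = 2L / n
= 2 * 1.48 / 1
= 2.96 / 1
= 2.96 nm

2.96


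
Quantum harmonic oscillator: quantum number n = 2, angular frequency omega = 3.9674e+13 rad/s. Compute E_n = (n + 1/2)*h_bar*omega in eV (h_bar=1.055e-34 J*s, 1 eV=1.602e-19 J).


E = (n + 1/2) * h_bar * omega
= (2 + 0.5) * 1.055e-34 * 3.9674e+13
= 2.5 * 4.1856e-21
= 1.0464e-20 J
= 0.0653 eV

0.0653


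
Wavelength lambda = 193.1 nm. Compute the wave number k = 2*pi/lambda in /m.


k = 2 * pi / lambda
= 6.2832 / (193.1e-9)
= 6.2832 / 1.9310e-07
= 3.2539e+07 /m

3.2539e+07


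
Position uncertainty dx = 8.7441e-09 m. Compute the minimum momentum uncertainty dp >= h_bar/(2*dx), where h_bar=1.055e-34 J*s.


dp = h_bar / (2 * dx)
= 1.055e-34 / (2 * 8.7441e-09)
= 1.055e-34 / 1.7488e-08
= 6.0326e-27 kg*m/s

6.0326e-27


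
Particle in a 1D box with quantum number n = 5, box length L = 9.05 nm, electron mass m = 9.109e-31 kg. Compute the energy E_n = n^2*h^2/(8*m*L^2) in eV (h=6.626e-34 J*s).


E = n^2 * h^2 / (8 * m * L^2)
= 5^2 * (6.626e-34)^2 / (8 * 9.109e-31 * (9.05e-9)^2)
= 25 * 4.3904e-67 / (8 * 9.109e-31 * 8.1903e-17)
= 1.8390e-20 J
= 0.1148 eV

0.1148


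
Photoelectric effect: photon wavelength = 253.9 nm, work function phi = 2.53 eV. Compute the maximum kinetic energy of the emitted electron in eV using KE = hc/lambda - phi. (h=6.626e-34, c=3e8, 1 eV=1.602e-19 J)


E_photon = hc / lambda
= (6.626e-34)(3e8) / (253.9e-9)
= 7.8291e-19 J
= 4.8871 eV
KE = E_photon - phi
= 4.8871 - 2.53
= 2.3571 eV

2.3571


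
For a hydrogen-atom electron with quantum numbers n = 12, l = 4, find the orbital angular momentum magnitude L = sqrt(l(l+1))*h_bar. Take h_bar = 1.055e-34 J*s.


L = sqrt(l*(l+1)) * h_bar
= sqrt(4 * 5) * 1.055e-34
= sqrt(20) * 1.055e-34
= 4.4721 * 1.055e-34
= 4.7181e-34 J*s

4.7181e-34


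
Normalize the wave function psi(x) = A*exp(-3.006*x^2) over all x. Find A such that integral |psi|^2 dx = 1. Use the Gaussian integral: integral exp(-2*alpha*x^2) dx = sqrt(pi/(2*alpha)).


integral |psi|^2 dx = A^2 * sqrt(pi/(2*alpha)) = 1
A^2 = sqrt(2*alpha/pi)
= sqrt(2 * 3.006 / pi)
= 1.383358
A = sqrt(1.383358)
= 1.1762

1.1762


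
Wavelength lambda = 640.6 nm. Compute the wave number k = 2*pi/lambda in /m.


k = 2 * pi / lambda
= 6.2832 / (640.6e-9)
= 6.2832 / 6.4060e-07
= 9.8083e+06 /m

9.8083e+06


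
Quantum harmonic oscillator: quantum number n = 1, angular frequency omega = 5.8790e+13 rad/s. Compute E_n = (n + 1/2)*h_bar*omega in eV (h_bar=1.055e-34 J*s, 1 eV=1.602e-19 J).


E = (n + 1/2) * h_bar * omega
= (1 + 0.5) * 1.055e-34 * 5.8790e+13
= 1.5 * 6.2023e-21
= 9.3035e-21 J
= 0.0581 eV

0.0581


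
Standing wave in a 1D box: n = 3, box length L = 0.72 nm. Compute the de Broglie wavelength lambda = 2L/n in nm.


lambda = 2L / n
= 2 * 0.72 / 3
= 1.44 / 3
= 0.48 nm

0.48


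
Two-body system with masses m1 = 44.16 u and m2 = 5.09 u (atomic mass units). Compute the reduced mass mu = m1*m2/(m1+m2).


mu = m1 * m2 / (m1 + m2)
= 44.16 * 5.09 / (44.16 + 5.09)
= 224.7744 / 49.25
= 4.5639 u

4.5639


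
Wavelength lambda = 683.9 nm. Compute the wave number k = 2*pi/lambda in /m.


k = 2 * pi / lambda
= 6.2832 / (683.9e-9)
= 6.2832 / 6.8390e-07
= 9.1873e+06 /m

9.1873e+06


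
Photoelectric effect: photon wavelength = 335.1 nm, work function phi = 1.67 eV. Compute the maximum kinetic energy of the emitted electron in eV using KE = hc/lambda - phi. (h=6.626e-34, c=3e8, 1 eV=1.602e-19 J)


E_photon = hc / lambda
= (6.626e-34)(3e8) / (335.1e-9)
= 5.9320e-19 J
= 3.7028 eV
KE = E_photon - phi
= 3.7028 - 1.67
= 2.0328 eV

2.0328


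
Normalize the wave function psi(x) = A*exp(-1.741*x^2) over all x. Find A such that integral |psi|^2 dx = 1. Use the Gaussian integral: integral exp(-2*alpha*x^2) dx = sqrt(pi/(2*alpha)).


integral |psi|^2 dx = A^2 * sqrt(pi/(2*alpha)) = 1
A^2 = sqrt(2*alpha/pi)
= sqrt(2 * 1.741 / pi)
= 1.052784
A = sqrt(1.052784)
= 1.0261

1.0261


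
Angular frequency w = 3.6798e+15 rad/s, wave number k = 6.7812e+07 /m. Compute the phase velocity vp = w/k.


vp = w / k
= 3.6798e+15 / 6.7812e+07
= 5.4265e+07 m/s

5.4265e+07


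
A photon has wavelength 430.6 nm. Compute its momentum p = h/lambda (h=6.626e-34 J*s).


p = h / lambda
= 6.626e-34 / (430.6e-9)
= 6.626e-34 / 4.3060e-07
= 1.5388e-27 kg*m/s

1.5388e-27


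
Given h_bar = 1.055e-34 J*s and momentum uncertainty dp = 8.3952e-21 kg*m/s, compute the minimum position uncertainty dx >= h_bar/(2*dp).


dx = h_bar / (2 * dp)
= 1.055e-34 / (2 * 8.3952e-21)
= 1.055e-34 / 1.6790e-20
= 6.2834e-15 m

6.2834e-15


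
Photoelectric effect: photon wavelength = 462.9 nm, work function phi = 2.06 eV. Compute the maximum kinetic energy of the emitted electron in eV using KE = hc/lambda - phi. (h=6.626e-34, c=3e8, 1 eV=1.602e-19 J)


E_photon = hc / lambda
= (6.626e-34)(3e8) / (462.9e-9)
= 4.2942e-19 J
= 2.6805 eV
KE = E_photon - phi
= 2.6805 - 2.06
= 0.6205 eV

0.6205
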